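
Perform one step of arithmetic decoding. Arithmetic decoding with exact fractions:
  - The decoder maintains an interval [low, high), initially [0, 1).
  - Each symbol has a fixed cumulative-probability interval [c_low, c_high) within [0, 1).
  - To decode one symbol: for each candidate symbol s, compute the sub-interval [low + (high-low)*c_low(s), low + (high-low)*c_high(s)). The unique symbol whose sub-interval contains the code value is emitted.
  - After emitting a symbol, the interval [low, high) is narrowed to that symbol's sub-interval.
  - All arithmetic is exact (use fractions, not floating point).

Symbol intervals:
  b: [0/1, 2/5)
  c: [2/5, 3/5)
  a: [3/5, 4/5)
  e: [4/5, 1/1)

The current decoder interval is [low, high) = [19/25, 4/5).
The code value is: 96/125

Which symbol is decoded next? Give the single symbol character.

Answer: b

Derivation:
Interval width = high − low = 4/5 − 19/25 = 1/25
Scaled code = (code − low) / width = (96/125 − 19/25) / 1/25 = 1/5
  b: [0/1, 2/5) ← scaled code falls here ✓
  c: [2/5, 3/5) 
  a: [3/5, 4/5) 
  e: [4/5, 1/1) 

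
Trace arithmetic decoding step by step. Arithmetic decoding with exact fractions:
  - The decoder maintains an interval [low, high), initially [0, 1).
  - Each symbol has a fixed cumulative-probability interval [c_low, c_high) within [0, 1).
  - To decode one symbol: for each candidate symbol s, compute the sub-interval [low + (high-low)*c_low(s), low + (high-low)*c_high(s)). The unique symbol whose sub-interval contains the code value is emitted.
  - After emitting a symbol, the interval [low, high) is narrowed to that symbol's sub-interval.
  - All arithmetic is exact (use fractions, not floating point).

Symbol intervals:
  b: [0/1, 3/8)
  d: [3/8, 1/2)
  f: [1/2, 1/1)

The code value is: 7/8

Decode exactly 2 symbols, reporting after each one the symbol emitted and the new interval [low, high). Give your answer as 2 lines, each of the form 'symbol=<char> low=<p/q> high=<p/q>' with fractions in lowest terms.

Step 1: interval [0/1, 1/1), width = 1/1 - 0/1 = 1/1
  'b': [0/1 + 1/1*0/1, 0/1 + 1/1*3/8) = [0/1, 3/8)
  'd': [0/1 + 1/1*3/8, 0/1 + 1/1*1/2) = [3/8, 1/2)
  'f': [0/1 + 1/1*1/2, 0/1 + 1/1*1/1) = [1/2, 1/1) <- contains code 7/8
  emit 'f', narrow to [1/2, 1/1)
Step 2: interval [1/2, 1/1), width = 1/1 - 1/2 = 1/2
  'b': [1/2 + 1/2*0/1, 1/2 + 1/2*3/8) = [1/2, 11/16)
  'd': [1/2 + 1/2*3/8, 1/2 + 1/2*1/2) = [11/16, 3/4)
  'f': [1/2 + 1/2*1/2, 1/2 + 1/2*1/1) = [3/4, 1/1) <- contains code 7/8
  emit 'f', narrow to [3/4, 1/1)

Answer: symbol=f low=1/2 high=1/1
symbol=f low=3/4 high=1/1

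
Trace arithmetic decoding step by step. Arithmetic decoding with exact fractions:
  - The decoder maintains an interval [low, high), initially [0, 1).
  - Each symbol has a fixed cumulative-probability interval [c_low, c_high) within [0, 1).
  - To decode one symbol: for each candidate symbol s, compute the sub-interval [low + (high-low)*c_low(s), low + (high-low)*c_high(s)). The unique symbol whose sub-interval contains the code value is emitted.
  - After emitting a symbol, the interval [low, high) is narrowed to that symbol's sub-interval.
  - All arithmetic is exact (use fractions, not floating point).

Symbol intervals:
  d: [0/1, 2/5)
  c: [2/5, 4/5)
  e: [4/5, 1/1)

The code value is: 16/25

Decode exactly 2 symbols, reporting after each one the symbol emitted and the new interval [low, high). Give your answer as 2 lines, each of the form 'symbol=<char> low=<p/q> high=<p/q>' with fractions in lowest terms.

Step 1: interval [0/1, 1/1), width = 1/1 - 0/1 = 1/1
  'd': [0/1 + 1/1*0/1, 0/1 + 1/1*2/5) = [0/1, 2/5)
  'c': [0/1 + 1/1*2/5, 0/1 + 1/1*4/5) = [2/5, 4/5) <- contains code 16/25
  'e': [0/1 + 1/1*4/5, 0/1 + 1/1*1/1) = [4/5, 1/1)
  emit 'c', narrow to [2/5, 4/5)
Step 2: interval [2/5, 4/5), width = 4/5 - 2/5 = 2/5
  'd': [2/5 + 2/5*0/1, 2/5 + 2/5*2/5) = [2/5, 14/25)
  'c': [2/5 + 2/5*2/5, 2/5 + 2/5*4/5) = [14/25, 18/25) <- contains code 16/25
  'e': [2/5 + 2/5*4/5, 2/5 + 2/5*1/1) = [18/25, 4/5)
  emit 'c', narrow to [14/25, 18/25)

Answer: symbol=c low=2/5 high=4/5
symbol=c low=14/25 high=18/25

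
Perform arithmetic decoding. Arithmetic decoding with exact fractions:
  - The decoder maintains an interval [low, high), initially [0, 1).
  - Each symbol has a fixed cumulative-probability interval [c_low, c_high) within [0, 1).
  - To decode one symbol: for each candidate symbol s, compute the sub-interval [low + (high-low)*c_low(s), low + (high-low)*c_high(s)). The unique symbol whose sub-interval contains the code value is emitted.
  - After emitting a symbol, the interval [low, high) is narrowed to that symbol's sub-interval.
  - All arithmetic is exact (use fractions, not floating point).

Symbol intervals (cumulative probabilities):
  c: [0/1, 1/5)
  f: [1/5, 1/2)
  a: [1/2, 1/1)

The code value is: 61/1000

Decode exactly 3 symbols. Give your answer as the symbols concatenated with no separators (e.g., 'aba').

Step 1: interval [0/1, 1/1), width = 1/1 - 0/1 = 1/1
  'c': [0/1 + 1/1*0/1, 0/1 + 1/1*1/5) = [0/1, 1/5) <- contains code 61/1000
  'f': [0/1 + 1/1*1/5, 0/1 + 1/1*1/2) = [1/5, 1/2)
  'a': [0/1 + 1/1*1/2, 0/1 + 1/1*1/1) = [1/2, 1/1)
  emit 'c', narrow to [0/1, 1/5)
Step 2: interval [0/1, 1/5), width = 1/5 - 0/1 = 1/5
  'c': [0/1 + 1/5*0/1, 0/1 + 1/5*1/5) = [0/1, 1/25)
  'f': [0/1 + 1/5*1/5, 0/1 + 1/5*1/2) = [1/25, 1/10) <- contains code 61/1000
  'a': [0/1 + 1/5*1/2, 0/1 + 1/5*1/1) = [1/10, 1/5)
  emit 'f', narrow to [1/25, 1/10)
Step 3: interval [1/25, 1/10), width = 1/10 - 1/25 = 3/50
  'c': [1/25 + 3/50*0/1, 1/25 + 3/50*1/5) = [1/25, 13/250)
  'f': [1/25 + 3/50*1/5, 1/25 + 3/50*1/2) = [13/250, 7/100) <- contains code 61/1000
  'a': [1/25 + 3/50*1/2, 1/25 + 3/50*1/1) = [7/100, 1/10)
  emit 'f', narrow to [13/250, 7/100)

Answer: cff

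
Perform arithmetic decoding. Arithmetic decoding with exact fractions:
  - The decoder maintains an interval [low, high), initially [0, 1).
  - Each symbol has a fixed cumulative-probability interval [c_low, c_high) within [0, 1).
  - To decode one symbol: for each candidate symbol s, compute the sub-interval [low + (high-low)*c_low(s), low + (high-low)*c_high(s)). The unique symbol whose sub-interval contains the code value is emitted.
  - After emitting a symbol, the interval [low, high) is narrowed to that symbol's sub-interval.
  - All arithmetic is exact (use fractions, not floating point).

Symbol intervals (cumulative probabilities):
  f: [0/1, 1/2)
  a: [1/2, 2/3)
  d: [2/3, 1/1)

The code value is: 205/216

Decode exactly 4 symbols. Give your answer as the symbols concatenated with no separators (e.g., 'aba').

Step 1: interval [0/1, 1/1), width = 1/1 - 0/1 = 1/1
  'f': [0/1 + 1/1*0/1, 0/1 + 1/1*1/2) = [0/1, 1/2)
  'a': [0/1 + 1/1*1/2, 0/1 + 1/1*2/3) = [1/2, 2/3)
  'd': [0/1 + 1/1*2/3, 0/1 + 1/1*1/1) = [2/3, 1/1) <- contains code 205/216
  emit 'd', narrow to [2/3, 1/1)
Step 2: interval [2/3, 1/1), width = 1/1 - 2/3 = 1/3
  'f': [2/3 + 1/3*0/1, 2/3 + 1/3*1/2) = [2/3, 5/6)
  'a': [2/3 + 1/3*1/2, 2/3 + 1/3*2/3) = [5/6, 8/9)
  'd': [2/3 + 1/3*2/3, 2/3 + 1/3*1/1) = [8/9, 1/1) <- contains code 205/216
  emit 'd', narrow to [8/9, 1/1)
Step 3: interval [8/9, 1/1), width = 1/1 - 8/9 = 1/9
  'f': [8/9 + 1/9*0/1, 8/9 + 1/9*1/2) = [8/9, 17/18)
  'a': [8/9 + 1/9*1/2, 8/9 + 1/9*2/3) = [17/18, 26/27) <- contains code 205/216
  'd': [8/9 + 1/9*2/3, 8/9 + 1/9*1/1) = [26/27, 1/1)
  emit 'a', narrow to [17/18, 26/27)
Step 4: interval [17/18, 26/27), width = 26/27 - 17/18 = 1/54
  'f': [17/18 + 1/54*0/1, 17/18 + 1/54*1/2) = [17/18, 103/108) <- contains code 205/216
  'a': [17/18 + 1/54*1/2, 17/18 + 1/54*2/3) = [103/108, 155/162)
  'd': [17/18 + 1/54*2/3, 17/18 + 1/54*1/1) = [155/162, 26/27)
  emit 'f', narrow to [17/18, 103/108)

Answer: ddaf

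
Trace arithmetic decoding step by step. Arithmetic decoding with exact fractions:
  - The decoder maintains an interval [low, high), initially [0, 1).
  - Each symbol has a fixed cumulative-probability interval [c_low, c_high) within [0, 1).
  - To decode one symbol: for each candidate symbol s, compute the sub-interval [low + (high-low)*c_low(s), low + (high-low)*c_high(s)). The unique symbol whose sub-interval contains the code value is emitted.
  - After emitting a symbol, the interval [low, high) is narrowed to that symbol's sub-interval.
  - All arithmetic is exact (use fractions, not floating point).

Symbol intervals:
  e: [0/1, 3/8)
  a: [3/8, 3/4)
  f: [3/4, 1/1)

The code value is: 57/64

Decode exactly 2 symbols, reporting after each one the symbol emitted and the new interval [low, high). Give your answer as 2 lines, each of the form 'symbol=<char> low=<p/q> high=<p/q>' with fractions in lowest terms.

Step 1: interval [0/1, 1/1), width = 1/1 - 0/1 = 1/1
  'e': [0/1 + 1/1*0/1, 0/1 + 1/1*3/8) = [0/1, 3/8)
  'a': [0/1 + 1/1*3/8, 0/1 + 1/1*3/4) = [3/8, 3/4)
  'f': [0/1 + 1/1*3/4, 0/1 + 1/1*1/1) = [3/4, 1/1) <- contains code 57/64
  emit 'f', narrow to [3/4, 1/1)
Step 2: interval [3/4, 1/1), width = 1/1 - 3/4 = 1/4
  'e': [3/4 + 1/4*0/1, 3/4 + 1/4*3/8) = [3/4, 27/32)
  'a': [3/4 + 1/4*3/8, 3/4 + 1/4*3/4) = [27/32, 15/16) <- contains code 57/64
  'f': [3/4 + 1/4*3/4, 3/4 + 1/4*1/1) = [15/16, 1/1)
  emit 'a', narrow to [27/32, 15/16)

Answer: symbol=f low=3/4 high=1/1
symbol=a low=27/32 high=15/16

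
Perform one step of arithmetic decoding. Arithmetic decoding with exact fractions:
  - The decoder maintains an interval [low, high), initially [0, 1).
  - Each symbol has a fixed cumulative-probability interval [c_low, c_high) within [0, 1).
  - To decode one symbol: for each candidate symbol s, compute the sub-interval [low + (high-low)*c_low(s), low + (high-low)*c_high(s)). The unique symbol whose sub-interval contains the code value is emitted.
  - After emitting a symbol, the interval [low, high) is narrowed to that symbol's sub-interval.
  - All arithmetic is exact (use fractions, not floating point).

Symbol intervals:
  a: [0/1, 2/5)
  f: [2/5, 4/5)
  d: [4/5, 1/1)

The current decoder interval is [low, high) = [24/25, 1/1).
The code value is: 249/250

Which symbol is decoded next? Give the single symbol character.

Interval width = high − low = 1/1 − 24/25 = 1/25
Scaled code = (code − low) / width = (249/250 − 24/25) / 1/25 = 9/10
  a: [0/1, 2/5) 
  f: [2/5, 4/5) 
  d: [4/5, 1/1) ← scaled code falls here ✓

Answer: d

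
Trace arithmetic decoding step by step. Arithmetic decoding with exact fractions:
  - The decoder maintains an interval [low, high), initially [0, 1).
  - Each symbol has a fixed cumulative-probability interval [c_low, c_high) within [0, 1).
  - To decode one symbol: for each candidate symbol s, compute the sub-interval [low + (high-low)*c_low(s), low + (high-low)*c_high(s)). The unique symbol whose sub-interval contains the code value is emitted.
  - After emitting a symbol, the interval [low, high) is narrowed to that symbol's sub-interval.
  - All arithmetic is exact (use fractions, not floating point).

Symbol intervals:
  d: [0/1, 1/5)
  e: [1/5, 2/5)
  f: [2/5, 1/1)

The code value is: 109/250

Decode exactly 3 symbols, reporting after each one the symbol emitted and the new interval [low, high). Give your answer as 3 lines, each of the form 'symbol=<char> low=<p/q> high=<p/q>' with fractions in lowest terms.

Step 1: interval [0/1, 1/1), width = 1/1 - 0/1 = 1/1
  'd': [0/1 + 1/1*0/1, 0/1 + 1/1*1/5) = [0/1, 1/5)
  'e': [0/1 + 1/1*1/5, 0/1 + 1/1*2/5) = [1/5, 2/5)
  'f': [0/1 + 1/1*2/5, 0/1 + 1/1*1/1) = [2/5, 1/1) <- contains code 109/250
  emit 'f', narrow to [2/5, 1/1)
Step 2: interval [2/5, 1/1), width = 1/1 - 2/5 = 3/5
  'd': [2/5 + 3/5*0/1, 2/5 + 3/5*1/5) = [2/5, 13/25) <- contains code 109/250
  'e': [2/5 + 3/5*1/5, 2/5 + 3/5*2/5) = [13/25, 16/25)
  'f': [2/5 + 3/5*2/5, 2/5 + 3/5*1/1) = [16/25, 1/1)
  emit 'd', narrow to [2/5, 13/25)
Step 3: interval [2/5, 13/25), width = 13/25 - 2/5 = 3/25
  'd': [2/5 + 3/25*0/1, 2/5 + 3/25*1/5) = [2/5, 53/125)
  'e': [2/5 + 3/25*1/5, 2/5 + 3/25*2/5) = [53/125, 56/125) <- contains code 109/250
  'f': [2/5 + 3/25*2/5, 2/5 + 3/25*1/1) = [56/125, 13/25)
  emit 'e', narrow to [53/125, 56/125)

Answer: symbol=f low=2/5 high=1/1
symbol=d low=2/5 high=13/25
symbol=e low=53/125 high=56/125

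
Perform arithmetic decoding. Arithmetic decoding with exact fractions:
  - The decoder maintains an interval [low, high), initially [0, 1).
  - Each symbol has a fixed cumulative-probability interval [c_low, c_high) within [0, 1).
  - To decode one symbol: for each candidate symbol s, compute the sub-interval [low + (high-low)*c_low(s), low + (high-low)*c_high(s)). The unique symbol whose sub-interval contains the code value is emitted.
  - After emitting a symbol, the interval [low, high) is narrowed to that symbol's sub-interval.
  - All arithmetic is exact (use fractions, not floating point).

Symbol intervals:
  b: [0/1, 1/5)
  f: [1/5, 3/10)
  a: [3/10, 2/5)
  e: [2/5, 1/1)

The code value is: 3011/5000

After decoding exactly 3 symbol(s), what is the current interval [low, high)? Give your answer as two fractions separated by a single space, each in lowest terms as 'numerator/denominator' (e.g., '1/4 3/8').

Step 1: interval [0/1, 1/1), width = 1/1 - 0/1 = 1/1
  'b': [0/1 + 1/1*0/1, 0/1 + 1/1*1/5) = [0/1, 1/5)
  'f': [0/1 + 1/1*1/5, 0/1 + 1/1*3/10) = [1/5, 3/10)
  'a': [0/1 + 1/1*3/10, 0/1 + 1/1*2/5) = [3/10, 2/5)
  'e': [0/1 + 1/1*2/5, 0/1 + 1/1*1/1) = [2/5, 1/1) <- contains code 3011/5000
  emit 'e', narrow to [2/5, 1/1)
Step 2: interval [2/5, 1/1), width = 1/1 - 2/5 = 3/5
  'b': [2/5 + 3/5*0/1, 2/5 + 3/5*1/5) = [2/5, 13/25)
  'f': [2/5 + 3/5*1/5, 2/5 + 3/5*3/10) = [13/25, 29/50)
  'a': [2/5 + 3/5*3/10, 2/5 + 3/5*2/5) = [29/50, 16/25) <- contains code 3011/5000
  'e': [2/5 + 3/5*2/5, 2/5 + 3/5*1/1) = [16/25, 1/1)
  emit 'a', narrow to [29/50, 16/25)
Step 3: interval [29/50, 16/25), width = 16/25 - 29/50 = 3/50
  'b': [29/50 + 3/50*0/1, 29/50 + 3/50*1/5) = [29/50, 74/125)
  'f': [29/50 + 3/50*1/5, 29/50 + 3/50*3/10) = [74/125, 299/500)
  'a': [29/50 + 3/50*3/10, 29/50 + 3/50*2/5) = [299/500, 151/250) <- contains code 3011/5000
  'e': [29/50 + 3/50*2/5, 29/50 + 3/50*1/1) = [151/250, 16/25)
  emit 'a', narrow to [299/500, 151/250)

Answer: 299/500 151/250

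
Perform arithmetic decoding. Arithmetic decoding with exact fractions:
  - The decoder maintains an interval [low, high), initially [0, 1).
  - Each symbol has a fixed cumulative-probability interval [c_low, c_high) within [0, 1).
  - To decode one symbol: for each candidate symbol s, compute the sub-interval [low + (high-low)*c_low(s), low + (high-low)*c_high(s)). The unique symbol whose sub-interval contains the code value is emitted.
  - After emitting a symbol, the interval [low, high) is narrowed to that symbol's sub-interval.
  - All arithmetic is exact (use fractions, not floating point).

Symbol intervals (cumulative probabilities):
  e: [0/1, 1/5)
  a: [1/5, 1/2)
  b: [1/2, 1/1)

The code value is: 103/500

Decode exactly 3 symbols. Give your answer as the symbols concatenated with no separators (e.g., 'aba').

Step 1: interval [0/1, 1/1), width = 1/1 - 0/1 = 1/1
  'e': [0/1 + 1/1*0/1, 0/1 + 1/1*1/5) = [0/1, 1/5)
  'a': [0/1 + 1/1*1/5, 0/1 + 1/1*1/2) = [1/5, 1/2) <- contains code 103/500
  'b': [0/1 + 1/1*1/2, 0/1 + 1/1*1/1) = [1/2, 1/1)
  emit 'a', narrow to [1/5, 1/2)
Step 2: interval [1/5, 1/2), width = 1/2 - 1/5 = 3/10
  'e': [1/5 + 3/10*0/1, 1/5 + 3/10*1/5) = [1/5, 13/50) <- contains code 103/500
  'a': [1/5 + 3/10*1/5, 1/5 + 3/10*1/2) = [13/50, 7/20)
  'b': [1/5 + 3/10*1/2, 1/5 + 3/10*1/1) = [7/20, 1/2)
  emit 'e', narrow to [1/5, 13/50)
Step 3: interval [1/5, 13/50), width = 13/50 - 1/5 = 3/50
  'e': [1/5 + 3/50*0/1, 1/5 + 3/50*1/5) = [1/5, 53/250) <- contains code 103/500
  'a': [1/5 + 3/50*1/5, 1/5 + 3/50*1/2) = [53/250, 23/100)
  'b': [1/5 + 3/50*1/2, 1/5 + 3/50*1/1) = [23/100, 13/50)
  emit 'e', narrow to [1/5, 53/250)

Answer: aee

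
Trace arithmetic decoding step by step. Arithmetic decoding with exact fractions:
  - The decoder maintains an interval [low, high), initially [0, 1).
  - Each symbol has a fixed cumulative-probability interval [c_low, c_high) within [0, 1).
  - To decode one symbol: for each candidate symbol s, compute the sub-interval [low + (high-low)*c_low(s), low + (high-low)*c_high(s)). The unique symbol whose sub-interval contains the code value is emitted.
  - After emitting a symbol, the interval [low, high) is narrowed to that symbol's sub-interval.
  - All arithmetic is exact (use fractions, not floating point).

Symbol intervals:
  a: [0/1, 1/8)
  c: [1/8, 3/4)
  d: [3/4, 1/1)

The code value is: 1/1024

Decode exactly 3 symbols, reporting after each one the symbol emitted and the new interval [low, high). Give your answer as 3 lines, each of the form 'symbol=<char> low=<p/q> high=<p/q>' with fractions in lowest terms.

Answer: symbol=a low=0/1 high=1/8
symbol=a low=0/1 high=1/64
symbol=a low=0/1 high=1/512

Derivation:
Step 1: interval [0/1, 1/1), width = 1/1 - 0/1 = 1/1
  'a': [0/1 + 1/1*0/1, 0/1 + 1/1*1/8) = [0/1, 1/8) <- contains code 1/1024
  'c': [0/1 + 1/1*1/8, 0/1 + 1/1*3/4) = [1/8, 3/4)
  'd': [0/1 + 1/1*3/4, 0/1 + 1/1*1/1) = [3/4, 1/1)
  emit 'a', narrow to [0/1, 1/8)
Step 2: interval [0/1, 1/8), width = 1/8 - 0/1 = 1/8
  'a': [0/1 + 1/8*0/1, 0/1 + 1/8*1/8) = [0/1, 1/64) <- contains code 1/1024
  'c': [0/1 + 1/8*1/8, 0/1 + 1/8*3/4) = [1/64, 3/32)
  'd': [0/1 + 1/8*3/4, 0/1 + 1/8*1/1) = [3/32, 1/8)
  emit 'a', narrow to [0/1, 1/64)
Step 3: interval [0/1, 1/64), width = 1/64 - 0/1 = 1/64
  'a': [0/1 + 1/64*0/1, 0/1 + 1/64*1/8) = [0/1, 1/512) <- contains code 1/1024
  'c': [0/1 + 1/64*1/8, 0/1 + 1/64*3/4) = [1/512, 3/256)
  'd': [0/1 + 1/64*3/4, 0/1 + 1/64*1/1) = [3/256, 1/64)
  emit 'a', narrow to [0/1, 1/512)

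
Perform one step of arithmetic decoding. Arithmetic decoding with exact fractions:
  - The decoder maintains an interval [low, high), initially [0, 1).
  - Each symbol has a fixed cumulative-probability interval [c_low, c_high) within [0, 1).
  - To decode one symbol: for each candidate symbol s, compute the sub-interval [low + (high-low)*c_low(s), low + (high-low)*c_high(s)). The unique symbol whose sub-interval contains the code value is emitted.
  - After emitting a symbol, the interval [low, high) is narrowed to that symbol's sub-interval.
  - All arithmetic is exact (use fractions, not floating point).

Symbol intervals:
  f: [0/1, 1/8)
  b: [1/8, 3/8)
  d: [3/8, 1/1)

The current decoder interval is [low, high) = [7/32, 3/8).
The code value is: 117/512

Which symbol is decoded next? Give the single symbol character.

Interval width = high − low = 3/8 − 7/32 = 5/32
Scaled code = (code − low) / width = (117/512 − 7/32) / 5/32 = 1/16
  f: [0/1, 1/8) ← scaled code falls here ✓
  b: [1/8, 3/8) 
  d: [3/8, 1/1) 

Answer: f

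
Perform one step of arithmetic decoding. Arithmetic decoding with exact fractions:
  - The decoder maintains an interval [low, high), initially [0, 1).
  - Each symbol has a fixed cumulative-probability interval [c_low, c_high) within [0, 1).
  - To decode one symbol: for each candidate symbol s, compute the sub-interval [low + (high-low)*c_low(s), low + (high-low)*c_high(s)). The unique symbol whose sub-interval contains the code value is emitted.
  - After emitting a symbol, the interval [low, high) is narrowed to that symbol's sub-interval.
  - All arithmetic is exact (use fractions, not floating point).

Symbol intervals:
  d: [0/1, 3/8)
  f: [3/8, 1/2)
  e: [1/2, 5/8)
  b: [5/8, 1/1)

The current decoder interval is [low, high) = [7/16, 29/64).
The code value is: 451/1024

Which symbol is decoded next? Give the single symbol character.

Answer: d

Derivation:
Interval width = high − low = 29/64 − 7/16 = 1/64
Scaled code = (code − low) / width = (451/1024 − 7/16) / 1/64 = 3/16
  d: [0/1, 3/8) ← scaled code falls here ✓
  f: [3/8, 1/2) 
  e: [1/2, 5/8) 
  b: [5/8, 1/1) 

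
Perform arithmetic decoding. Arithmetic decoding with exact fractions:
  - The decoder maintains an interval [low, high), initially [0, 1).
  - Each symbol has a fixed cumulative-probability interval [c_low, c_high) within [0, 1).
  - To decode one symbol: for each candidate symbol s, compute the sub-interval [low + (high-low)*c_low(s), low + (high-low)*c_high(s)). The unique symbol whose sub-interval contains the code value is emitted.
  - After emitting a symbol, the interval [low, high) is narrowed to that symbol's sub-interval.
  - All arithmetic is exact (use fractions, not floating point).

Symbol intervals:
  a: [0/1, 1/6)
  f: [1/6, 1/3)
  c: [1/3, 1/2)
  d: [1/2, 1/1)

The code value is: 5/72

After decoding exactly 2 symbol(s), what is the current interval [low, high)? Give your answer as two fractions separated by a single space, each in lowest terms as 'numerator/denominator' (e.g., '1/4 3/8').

Answer: 1/18 1/12

Derivation:
Step 1: interval [0/1, 1/1), width = 1/1 - 0/1 = 1/1
  'a': [0/1 + 1/1*0/1, 0/1 + 1/1*1/6) = [0/1, 1/6) <- contains code 5/72
  'f': [0/1 + 1/1*1/6, 0/1 + 1/1*1/3) = [1/6, 1/3)
  'c': [0/1 + 1/1*1/3, 0/1 + 1/1*1/2) = [1/3, 1/2)
  'd': [0/1 + 1/1*1/2, 0/1 + 1/1*1/1) = [1/2, 1/1)
  emit 'a', narrow to [0/1, 1/6)
Step 2: interval [0/1, 1/6), width = 1/6 - 0/1 = 1/6
  'a': [0/1 + 1/6*0/1, 0/1 + 1/6*1/6) = [0/1, 1/36)
  'f': [0/1 + 1/6*1/6, 0/1 + 1/6*1/3) = [1/36, 1/18)
  'c': [0/1 + 1/6*1/3, 0/1 + 1/6*1/2) = [1/18, 1/12) <- contains code 5/72
  'd': [0/1 + 1/6*1/2, 0/1 + 1/6*1/1) = [1/12, 1/6)
  emit 'c', narrow to [1/18, 1/12)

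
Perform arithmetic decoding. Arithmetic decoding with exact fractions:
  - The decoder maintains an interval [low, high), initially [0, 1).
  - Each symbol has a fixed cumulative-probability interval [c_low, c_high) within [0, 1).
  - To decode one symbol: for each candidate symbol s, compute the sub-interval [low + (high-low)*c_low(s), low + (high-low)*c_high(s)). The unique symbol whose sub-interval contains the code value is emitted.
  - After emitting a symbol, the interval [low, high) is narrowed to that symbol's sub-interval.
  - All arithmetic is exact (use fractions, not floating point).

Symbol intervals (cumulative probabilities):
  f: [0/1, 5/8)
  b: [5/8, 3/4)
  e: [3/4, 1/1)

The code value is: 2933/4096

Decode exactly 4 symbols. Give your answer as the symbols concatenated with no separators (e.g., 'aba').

Step 1: interval [0/1, 1/1), width = 1/1 - 0/1 = 1/1
  'f': [0/1 + 1/1*0/1, 0/1 + 1/1*5/8) = [0/1, 5/8)
  'b': [0/1 + 1/1*5/8, 0/1 + 1/1*3/4) = [5/8, 3/4) <- contains code 2933/4096
  'e': [0/1 + 1/1*3/4, 0/1 + 1/1*1/1) = [3/4, 1/1)
  emit 'b', narrow to [5/8, 3/4)
Step 2: interval [5/8, 3/4), width = 3/4 - 5/8 = 1/8
  'f': [5/8 + 1/8*0/1, 5/8 + 1/8*5/8) = [5/8, 45/64)
  'b': [5/8 + 1/8*5/8, 5/8 + 1/8*3/4) = [45/64, 23/32) <- contains code 2933/4096
  'e': [5/8 + 1/8*3/4, 5/8 + 1/8*1/1) = [23/32, 3/4)
  emit 'b', narrow to [45/64, 23/32)
Step 3: interval [45/64, 23/32), width = 23/32 - 45/64 = 1/64
  'f': [45/64 + 1/64*0/1, 45/64 + 1/64*5/8) = [45/64, 365/512)
  'b': [45/64 + 1/64*5/8, 45/64 + 1/64*3/4) = [365/512, 183/256)
  'e': [45/64 + 1/64*3/4, 45/64 + 1/64*1/1) = [183/256, 23/32) <- contains code 2933/4096
  emit 'e', narrow to [183/256, 23/32)
Step 4: interval [183/256, 23/32), width = 23/32 - 183/256 = 1/256
  'f': [183/256 + 1/256*0/1, 183/256 + 1/256*5/8) = [183/256, 1469/2048) <- contains code 2933/4096
  'b': [183/256 + 1/256*5/8, 183/256 + 1/256*3/4) = [1469/2048, 735/1024)
  'e': [183/256 + 1/256*3/4, 183/256 + 1/256*1/1) = [735/1024, 23/32)
  emit 'f', narrow to [183/256, 1469/2048)

Answer: bbef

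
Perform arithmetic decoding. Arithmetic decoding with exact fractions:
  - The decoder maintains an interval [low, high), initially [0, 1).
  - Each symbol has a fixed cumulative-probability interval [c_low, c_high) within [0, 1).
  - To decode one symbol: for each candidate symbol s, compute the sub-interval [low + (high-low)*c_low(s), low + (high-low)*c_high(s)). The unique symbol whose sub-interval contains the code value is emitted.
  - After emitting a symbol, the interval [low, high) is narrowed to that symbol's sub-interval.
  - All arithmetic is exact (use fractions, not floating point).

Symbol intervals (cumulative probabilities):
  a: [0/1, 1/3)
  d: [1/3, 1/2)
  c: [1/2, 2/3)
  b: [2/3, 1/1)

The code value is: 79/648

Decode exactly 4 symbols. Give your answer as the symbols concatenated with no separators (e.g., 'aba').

Step 1: interval [0/1, 1/1), width = 1/1 - 0/1 = 1/1
  'a': [0/1 + 1/1*0/1, 0/1 + 1/1*1/3) = [0/1, 1/3) <- contains code 79/648
  'd': [0/1 + 1/1*1/3, 0/1 + 1/1*1/2) = [1/3, 1/2)
  'c': [0/1 + 1/1*1/2, 0/1 + 1/1*2/3) = [1/2, 2/3)
  'b': [0/1 + 1/1*2/3, 0/1 + 1/1*1/1) = [2/3, 1/1)
  emit 'a', narrow to [0/1, 1/3)
Step 2: interval [0/1, 1/3), width = 1/3 - 0/1 = 1/3
  'a': [0/1 + 1/3*0/1, 0/1 + 1/3*1/3) = [0/1, 1/9)
  'd': [0/1 + 1/3*1/3, 0/1 + 1/3*1/2) = [1/9, 1/6) <- contains code 79/648
  'c': [0/1 + 1/3*1/2, 0/1 + 1/3*2/3) = [1/6, 2/9)
  'b': [0/1 + 1/3*2/3, 0/1 + 1/3*1/1) = [2/9, 1/3)
  emit 'd', narrow to [1/9, 1/6)
Step 3: interval [1/9, 1/6), width = 1/6 - 1/9 = 1/18
  'a': [1/9 + 1/18*0/1, 1/9 + 1/18*1/3) = [1/9, 7/54) <- contains code 79/648
  'd': [1/9 + 1/18*1/3, 1/9 + 1/18*1/2) = [7/54, 5/36)
  'c': [1/9 + 1/18*1/2, 1/9 + 1/18*2/3) = [5/36, 4/27)
  'b': [1/9 + 1/18*2/3, 1/9 + 1/18*1/1) = [4/27, 1/6)
  emit 'a', narrow to [1/9, 7/54)
Step 4: interval [1/9, 7/54), width = 7/54 - 1/9 = 1/54
  'a': [1/9 + 1/54*0/1, 1/9 + 1/54*1/3) = [1/9, 19/162)
  'd': [1/9 + 1/54*1/3, 1/9 + 1/54*1/2) = [19/162, 13/108)
  'c': [1/9 + 1/54*1/2, 1/9 + 1/54*2/3) = [13/108, 10/81) <- contains code 79/648
  'b': [1/9 + 1/54*2/3, 1/9 + 1/54*1/1) = [10/81, 7/54)
  emit 'c', narrow to [13/108, 10/81)

Answer: adac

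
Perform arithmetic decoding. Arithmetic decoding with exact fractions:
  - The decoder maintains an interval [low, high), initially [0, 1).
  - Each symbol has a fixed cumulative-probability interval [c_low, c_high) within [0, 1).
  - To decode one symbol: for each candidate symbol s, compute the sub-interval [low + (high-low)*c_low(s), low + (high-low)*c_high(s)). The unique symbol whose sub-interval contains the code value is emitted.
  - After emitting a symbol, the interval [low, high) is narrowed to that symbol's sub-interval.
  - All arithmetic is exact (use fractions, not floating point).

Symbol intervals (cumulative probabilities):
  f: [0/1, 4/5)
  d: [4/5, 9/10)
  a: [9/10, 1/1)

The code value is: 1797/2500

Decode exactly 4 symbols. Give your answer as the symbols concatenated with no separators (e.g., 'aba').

Step 1: interval [0/1, 1/1), width = 1/1 - 0/1 = 1/1
  'f': [0/1 + 1/1*0/1, 0/1 + 1/1*4/5) = [0/1, 4/5) <- contains code 1797/2500
  'd': [0/1 + 1/1*4/5, 0/1 + 1/1*9/10) = [4/5, 9/10)
  'a': [0/1 + 1/1*9/10, 0/1 + 1/1*1/1) = [9/10, 1/1)
  emit 'f', narrow to [0/1, 4/5)
Step 2: interval [0/1, 4/5), width = 4/5 - 0/1 = 4/5
  'f': [0/1 + 4/5*0/1, 0/1 + 4/5*4/5) = [0/1, 16/25)
  'd': [0/1 + 4/5*4/5, 0/1 + 4/5*9/10) = [16/25, 18/25) <- contains code 1797/2500
  'a': [0/1 + 4/5*9/10, 0/1 + 4/5*1/1) = [18/25, 4/5)
  emit 'd', narrow to [16/25, 18/25)
Step 3: interval [16/25, 18/25), width = 18/25 - 16/25 = 2/25
  'f': [16/25 + 2/25*0/1, 16/25 + 2/25*4/5) = [16/25, 88/125)
  'd': [16/25 + 2/25*4/5, 16/25 + 2/25*9/10) = [88/125, 89/125)
  'a': [16/25 + 2/25*9/10, 16/25 + 2/25*1/1) = [89/125, 18/25) <- contains code 1797/2500
  emit 'a', narrow to [89/125, 18/25)
Step 4: interval [89/125, 18/25), width = 18/25 - 89/125 = 1/125
  'f': [89/125 + 1/125*0/1, 89/125 + 1/125*4/5) = [89/125, 449/625)
  'd': [89/125 + 1/125*4/5, 89/125 + 1/125*9/10) = [449/625, 899/1250) <- contains code 1797/2500
  'a': [89/125 + 1/125*9/10, 89/125 + 1/125*1/1) = [899/1250, 18/25)
  emit 'd', narrow to [449/625, 899/1250)

Answer: fdad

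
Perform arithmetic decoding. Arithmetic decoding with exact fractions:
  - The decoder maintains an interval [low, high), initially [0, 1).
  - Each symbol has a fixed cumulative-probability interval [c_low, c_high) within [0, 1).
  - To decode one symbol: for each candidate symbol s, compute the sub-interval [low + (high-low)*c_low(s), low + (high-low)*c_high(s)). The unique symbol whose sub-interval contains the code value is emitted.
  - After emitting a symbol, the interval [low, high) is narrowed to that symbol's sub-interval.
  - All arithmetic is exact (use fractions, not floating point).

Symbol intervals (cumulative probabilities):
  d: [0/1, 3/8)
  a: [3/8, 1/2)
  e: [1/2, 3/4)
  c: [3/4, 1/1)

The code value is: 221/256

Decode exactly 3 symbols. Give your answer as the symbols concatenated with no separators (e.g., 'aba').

Answer: cae

Derivation:
Step 1: interval [0/1, 1/1), width = 1/1 - 0/1 = 1/1
  'd': [0/1 + 1/1*0/1, 0/1 + 1/1*3/8) = [0/1, 3/8)
  'a': [0/1 + 1/1*3/8, 0/1 + 1/1*1/2) = [3/8, 1/2)
  'e': [0/1 + 1/1*1/2, 0/1 + 1/1*3/4) = [1/2, 3/4)
  'c': [0/1 + 1/1*3/4, 0/1 + 1/1*1/1) = [3/4, 1/1) <- contains code 221/256
  emit 'c', narrow to [3/4, 1/1)
Step 2: interval [3/4, 1/1), width = 1/1 - 3/4 = 1/4
  'd': [3/4 + 1/4*0/1, 3/4 + 1/4*3/8) = [3/4, 27/32)
  'a': [3/4 + 1/4*3/8, 3/4 + 1/4*1/2) = [27/32, 7/8) <- contains code 221/256
  'e': [3/4 + 1/4*1/2, 3/4 + 1/4*3/4) = [7/8, 15/16)
  'c': [3/4 + 1/4*3/4, 3/4 + 1/4*1/1) = [15/16, 1/1)
  emit 'a', narrow to [27/32, 7/8)
Step 3: interval [27/32, 7/8), width = 7/8 - 27/32 = 1/32
  'd': [27/32 + 1/32*0/1, 27/32 + 1/32*3/8) = [27/32, 219/256)
  'a': [27/32 + 1/32*3/8, 27/32 + 1/32*1/2) = [219/256, 55/64)
  'e': [27/32 + 1/32*1/2, 27/32 + 1/32*3/4) = [55/64, 111/128) <- contains code 221/256
  'c': [27/32 + 1/32*3/4, 27/32 + 1/32*1/1) = [111/128, 7/8)
  emit 'e', narrow to [55/64, 111/128)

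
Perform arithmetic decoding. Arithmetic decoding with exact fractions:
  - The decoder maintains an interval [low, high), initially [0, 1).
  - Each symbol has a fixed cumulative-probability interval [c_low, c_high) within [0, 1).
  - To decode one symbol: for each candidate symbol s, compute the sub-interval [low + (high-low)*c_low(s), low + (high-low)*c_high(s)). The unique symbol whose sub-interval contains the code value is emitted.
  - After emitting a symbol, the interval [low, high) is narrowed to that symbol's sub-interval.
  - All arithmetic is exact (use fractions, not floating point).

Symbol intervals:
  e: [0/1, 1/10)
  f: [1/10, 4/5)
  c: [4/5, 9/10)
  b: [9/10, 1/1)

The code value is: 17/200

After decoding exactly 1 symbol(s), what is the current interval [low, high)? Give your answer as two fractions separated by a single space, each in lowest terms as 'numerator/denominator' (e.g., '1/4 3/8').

Step 1: interval [0/1, 1/1), width = 1/1 - 0/1 = 1/1
  'e': [0/1 + 1/1*0/1, 0/1 + 1/1*1/10) = [0/1, 1/10) <- contains code 17/200
  'f': [0/1 + 1/1*1/10, 0/1 + 1/1*4/5) = [1/10, 4/5)
  'c': [0/1 + 1/1*4/5, 0/1 + 1/1*9/10) = [4/5, 9/10)
  'b': [0/1 + 1/1*9/10, 0/1 + 1/1*1/1) = [9/10, 1/1)
  emit 'e', narrow to [0/1, 1/10)

Answer: 0/1 1/10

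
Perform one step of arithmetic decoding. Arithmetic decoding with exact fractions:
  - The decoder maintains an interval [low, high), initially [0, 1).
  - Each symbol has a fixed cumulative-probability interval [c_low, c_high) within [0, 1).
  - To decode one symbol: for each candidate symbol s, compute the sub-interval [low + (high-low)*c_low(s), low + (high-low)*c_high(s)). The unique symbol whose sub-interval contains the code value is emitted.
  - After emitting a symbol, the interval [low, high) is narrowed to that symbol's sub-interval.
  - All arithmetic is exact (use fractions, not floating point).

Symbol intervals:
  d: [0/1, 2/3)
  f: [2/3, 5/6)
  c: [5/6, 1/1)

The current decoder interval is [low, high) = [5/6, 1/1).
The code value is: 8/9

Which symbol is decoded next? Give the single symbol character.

Interval width = high − low = 1/1 − 5/6 = 1/6
Scaled code = (code − low) / width = (8/9 − 5/6) / 1/6 = 1/3
  d: [0/1, 2/3) ← scaled code falls here ✓
  f: [2/3, 5/6) 
  c: [5/6, 1/1) 

Answer: d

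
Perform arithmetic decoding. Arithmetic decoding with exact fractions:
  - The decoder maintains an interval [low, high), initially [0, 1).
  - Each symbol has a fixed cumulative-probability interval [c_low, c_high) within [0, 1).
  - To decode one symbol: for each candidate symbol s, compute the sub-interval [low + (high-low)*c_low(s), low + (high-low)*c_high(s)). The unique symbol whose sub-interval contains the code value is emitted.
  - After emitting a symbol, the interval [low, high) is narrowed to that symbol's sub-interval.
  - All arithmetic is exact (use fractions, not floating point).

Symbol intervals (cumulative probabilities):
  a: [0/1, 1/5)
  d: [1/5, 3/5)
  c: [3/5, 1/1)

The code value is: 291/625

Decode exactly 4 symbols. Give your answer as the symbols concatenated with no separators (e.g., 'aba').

Step 1: interval [0/1, 1/1), width = 1/1 - 0/1 = 1/1
  'a': [0/1 + 1/1*0/1, 0/1 + 1/1*1/5) = [0/1, 1/5)
  'd': [0/1 + 1/1*1/5, 0/1 + 1/1*3/5) = [1/5, 3/5) <- contains code 291/625
  'c': [0/1 + 1/1*3/5, 0/1 + 1/1*1/1) = [3/5, 1/1)
  emit 'd', narrow to [1/5, 3/5)
Step 2: interval [1/5, 3/5), width = 3/5 - 1/5 = 2/5
  'a': [1/5 + 2/5*0/1, 1/5 + 2/5*1/5) = [1/5, 7/25)
  'd': [1/5 + 2/5*1/5, 1/5 + 2/5*3/5) = [7/25, 11/25)
  'c': [1/5 + 2/5*3/5, 1/5 + 2/5*1/1) = [11/25, 3/5) <- contains code 291/625
  emit 'c', narrow to [11/25, 3/5)
Step 3: interval [11/25, 3/5), width = 3/5 - 11/25 = 4/25
  'a': [11/25 + 4/25*0/1, 11/25 + 4/25*1/5) = [11/25, 59/125) <- contains code 291/625
  'd': [11/25 + 4/25*1/5, 11/25 + 4/25*3/5) = [59/125, 67/125)
  'c': [11/25 + 4/25*3/5, 11/25 + 4/25*1/1) = [67/125, 3/5)
  emit 'a', narrow to [11/25, 59/125)
Step 4: interval [11/25, 59/125), width = 59/125 - 11/25 = 4/125
  'a': [11/25 + 4/125*0/1, 11/25 + 4/125*1/5) = [11/25, 279/625)
  'd': [11/25 + 4/125*1/5, 11/25 + 4/125*3/5) = [279/625, 287/625)
  'c': [11/25 + 4/125*3/5, 11/25 + 4/125*1/1) = [287/625, 59/125) <- contains code 291/625
  emit 'c', narrow to [287/625, 59/125)

Answer: dcac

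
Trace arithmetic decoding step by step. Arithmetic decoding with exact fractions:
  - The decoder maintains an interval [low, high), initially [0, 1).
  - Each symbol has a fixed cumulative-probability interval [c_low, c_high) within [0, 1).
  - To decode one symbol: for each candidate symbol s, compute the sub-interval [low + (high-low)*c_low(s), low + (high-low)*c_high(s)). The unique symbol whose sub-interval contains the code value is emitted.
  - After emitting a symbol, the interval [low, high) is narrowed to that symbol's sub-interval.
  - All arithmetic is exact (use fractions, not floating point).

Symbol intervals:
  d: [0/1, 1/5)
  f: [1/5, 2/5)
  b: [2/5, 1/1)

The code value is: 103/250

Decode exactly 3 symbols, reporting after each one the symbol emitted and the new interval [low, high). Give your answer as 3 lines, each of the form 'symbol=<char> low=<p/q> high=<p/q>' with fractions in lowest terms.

Step 1: interval [0/1, 1/1), width = 1/1 - 0/1 = 1/1
  'd': [0/1 + 1/1*0/1, 0/1 + 1/1*1/5) = [0/1, 1/5)
  'f': [0/1 + 1/1*1/5, 0/1 + 1/1*2/5) = [1/5, 2/5)
  'b': [0/1 + 1/1*2/5, 0/1 + 1/1*1/1) = [2/5, 1/1) <- contains code 103/250
  emit 'b', narrow to [2/5, 1/1)
Step 2: interval [2/5, 1/1), width = 1/1 - 2/5 = 3/5
  'd': [2/5 + 3/5*0/1, 2/5 + 3/5*1/5) = [2/5, 13/25) <- contains code 103/250
  'f': [2/5 + 3/5*1/5, 2/5 + 3/5*2/5) = [13/25, 16/25)
  'b': [2/5 + 3/5*2/5, 2/5 + 3/5*1/1) = [16/25, 1/1)
  emit 'd', narrow to [2/5, 13/25)
Step 3: interval [2/5, 13/25), width = 13/25 - 2/5 = 3/25
  'd': [2/5 + 3/25*0/1, 2/5 + 3/25*1/5) = [2/5, 53/125) <- contains code 103/250
  'f': [2/5 + 3/25*1/5, 2/5 + 3/25*2/5) = [53/125, 56/125)
  'b': [2/5 + 3/25*2/5, 2/5 + 3/25*1/1) = [56/125, 13/25)
  emit 'd', narrow to [2/5, 53/125)

Answer: symbol=b low=2/5 high=1/1
symbol=d low=2/5 high=13/25
symbol=d low=2/5 high=53/125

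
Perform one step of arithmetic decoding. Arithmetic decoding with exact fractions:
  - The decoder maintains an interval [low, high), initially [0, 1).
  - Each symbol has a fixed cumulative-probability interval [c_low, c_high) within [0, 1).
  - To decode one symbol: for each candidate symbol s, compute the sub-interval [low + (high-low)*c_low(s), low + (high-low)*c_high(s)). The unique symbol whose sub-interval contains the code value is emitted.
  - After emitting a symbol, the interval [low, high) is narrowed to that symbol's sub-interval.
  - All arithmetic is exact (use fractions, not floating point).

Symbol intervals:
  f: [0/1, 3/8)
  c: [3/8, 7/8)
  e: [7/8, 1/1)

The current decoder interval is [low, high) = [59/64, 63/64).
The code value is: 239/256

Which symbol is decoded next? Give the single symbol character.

Interval width = high − low = 63/64 − 59/64 = 1/16
Scaled code = (code − low) / width = (239/256 − 59/64) / 1/16 = 3/16
  f: [0/1, 3/8) ← scaled code falls here ✓
  c: [3/8, 7/8) 
  e: [7/8, 1/1) 

Answer: f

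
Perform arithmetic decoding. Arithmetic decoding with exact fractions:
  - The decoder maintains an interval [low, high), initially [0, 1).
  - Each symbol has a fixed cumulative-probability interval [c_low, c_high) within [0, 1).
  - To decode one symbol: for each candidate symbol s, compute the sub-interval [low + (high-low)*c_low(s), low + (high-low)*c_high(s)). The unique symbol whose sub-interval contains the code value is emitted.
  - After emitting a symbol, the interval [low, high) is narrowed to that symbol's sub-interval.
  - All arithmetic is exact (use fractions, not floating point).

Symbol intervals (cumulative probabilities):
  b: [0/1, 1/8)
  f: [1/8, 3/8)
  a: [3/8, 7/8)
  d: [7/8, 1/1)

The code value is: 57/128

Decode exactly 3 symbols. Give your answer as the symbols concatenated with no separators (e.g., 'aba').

Step 1: interval [0/1, 1/1), width = 1/1 - 0/1 = 1/1
  'b': [0/1 + 1/1*0/1, 0/1 + 1/1*1/8) = [0/1, 1/8)
  'f': [0/1 + 1/1*1/8, 0/1 + 1/1*3/8) = [1/8, 3/8)
  'a': [0/1 + 1/1*3/8, 0/1 + 1/1*7/8) = [3/8, 7/8) <- contains code 57/128
  'd': [0/1 + 1/1*7/8, 0/1 + 1/1*1/1) = [7/8, 1/1)
  emit 'a', narrow to [3/8, 7/8)
Step 2: interval [3/8, 7/8), width = 7/8 - 3/8 = 1/2
  'b': [3/8 + 1/2*0/1, 3/8 + 1/2*1/8) = [3/8, 7/16)
  'f': [3/8 + 1/2*1/8, 3/8 + 1/2*3/8) = [7/16, 9/16) <- contains code 57/128
  'a': [3/8 + 1/2*3/8, 3/8 + 1/2*7/8) = [9/16, 13/16)
  'd': [3/8 + 1/2*7/8, 3/8 + 1/2*1/1) = [13/16, 7/8)
  emit 'f', narrow to [7/16, 9/16)
Step 3: interval [7/16, 9/16), width = 9/16 - 7/16 = 1/8
  'b': [7/16 + 1/8*0/1, 7/16 + 1/8*1/8) = [7/16, 29/64) <- contains code 57/128
  'f': [7/16 + 1/8*1/8, 7/16 + 1/8*3/8) = [29/64, 31/64)
  'a': [7/16 + 1/8*3/8, 7/16 + 1/8*7/8) = [31/64, 35/64)
  'd': [7/16 + 1/8*7/8, 7/16 + 1/8*1/1) = [35/64, 9/16)
  emit 'b', narrow to [7/16, 29/64)

Answer: afb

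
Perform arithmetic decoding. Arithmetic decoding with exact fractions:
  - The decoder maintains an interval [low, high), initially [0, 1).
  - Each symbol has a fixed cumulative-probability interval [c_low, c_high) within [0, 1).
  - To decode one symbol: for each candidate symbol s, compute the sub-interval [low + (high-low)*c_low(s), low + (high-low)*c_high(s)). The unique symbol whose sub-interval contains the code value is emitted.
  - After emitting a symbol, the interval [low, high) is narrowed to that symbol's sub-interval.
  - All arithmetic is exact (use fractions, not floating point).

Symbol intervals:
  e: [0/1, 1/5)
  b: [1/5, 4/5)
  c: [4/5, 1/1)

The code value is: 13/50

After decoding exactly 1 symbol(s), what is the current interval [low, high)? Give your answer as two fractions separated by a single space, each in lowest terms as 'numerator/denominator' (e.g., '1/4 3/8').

Step 1: interval [0/1, 1/1), width = 1/1 - 0/1 = 1/1
  'e': [0/1 + 1/1*0/1, 0/1 + 1/1*1/5) = [0/1, 1/5)
  'b': [0/1 + 1/1*1/5, 0/1 + 1/1*4/5) = [1/5, 4/5) <- contains code 13/50
  'c': [0/1 + 1/1*4/5, 0/1 + 1/1*1/1) = [4/5, 1/1)
  emit 'b', narrow to [1/5, 4/5)

Answer: 1/5 4/5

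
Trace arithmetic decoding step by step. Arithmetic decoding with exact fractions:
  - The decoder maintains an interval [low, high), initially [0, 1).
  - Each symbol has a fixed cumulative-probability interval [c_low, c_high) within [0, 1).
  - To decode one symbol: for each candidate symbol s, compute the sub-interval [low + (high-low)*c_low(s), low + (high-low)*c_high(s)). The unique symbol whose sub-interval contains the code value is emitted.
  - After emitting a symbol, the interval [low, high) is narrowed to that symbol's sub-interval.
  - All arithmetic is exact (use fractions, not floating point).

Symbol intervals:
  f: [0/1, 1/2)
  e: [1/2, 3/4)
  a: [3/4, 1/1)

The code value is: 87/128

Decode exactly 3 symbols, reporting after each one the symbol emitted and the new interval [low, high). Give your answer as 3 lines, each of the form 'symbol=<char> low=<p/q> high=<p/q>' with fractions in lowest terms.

Answer: symbol=e low=1/2 high=3/4
symbol=e low=5/8 high=11/16
symbol=a low=43/64 high=11/16

Derivation:
Step 1: interval [0/1, 1/1), width = 1/1 - 0/1 = 1/1
  'f': [0/1 + 1/1*0/1, 0/1 + 1/1*1/2) = [0/1, 1/2)
  'e': [0/1 + 1/1*1/2, 0/1 + 1/1*3/4) = [1/2, 3/4) <- contains code 87/128
  'a': [0/1 + 1/1*3/4, 0/1 + 1/1*1/1) = [3/4, 1/1)
  emit 'e', narrow to [1/2, 3/4)
Step 2: interval [1/2, 3/4), width = 3/4 - 1/2 = 1/4
  'f': [1/2 + 1/4*0/1, 1/2 + 1/4*1/2) = [1/2, 5/8)
  'e': [1/2 + 1/4*1/2, 1/2 + 1/4*3/4) = [5/8, 11/16) <- contains code 87/128
  'a': [1/2 + 1/4*3/4, 1/2 + 1/4*1/1) = [11/16, 3/4)
  emit 'e', narrow to [5/8, 11/16)
Step 3: interval [5/8, 11/16), width = 11/16 - 5/8 = 1/16
  'f': [5/8 + 1/16*0/1, 5/8 + 1/16*1/2) = [5/8, 21/32)
  'e': [5/8 + 1/16*1/2, 5/8 + 1/16*3/4) = [21/32, 43/64)
  'a': [5/8 + 1/16*3/4, 5/8 + 1/16*1/1) = [43/64, 11/16) <- contains code 87/128
  emit 'a', narrow to [43/64, 11/16)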